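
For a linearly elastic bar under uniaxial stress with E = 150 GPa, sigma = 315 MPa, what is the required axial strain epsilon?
Model: a linearly elastic bar under uniaxial stress, so sigma = E·epsilon.
Solve for epsilon: epsilon = sigma / E.
Convert to SI units:
  E = 150 GPa = 1.5 × 10¹¹ Pa
  sigma = 315 MPa = 3.15 × 10⁸ Pa
Substitute:
  epsilon = (3.15 × 10⁸) / (1.5 × 10¹¹)
  epsilon = 0.0021
Final answer: epsilon = 0.0021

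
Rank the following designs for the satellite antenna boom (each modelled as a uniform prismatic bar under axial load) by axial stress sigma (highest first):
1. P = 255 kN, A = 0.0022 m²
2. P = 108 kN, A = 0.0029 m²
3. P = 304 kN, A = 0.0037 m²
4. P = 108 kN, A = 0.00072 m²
Model: a uniform prismatic bar under axial load, so sigma = P / A (SI units).
  Case 1: sigma = 255000 / 0.0022 = 1.159 × 10⁸ Pa = 115.9 MPa
  Case 2: sigma = 108000 / 0.0029 = 3.724 × 10⁷ Pa = 37.24 MPa
  Case 3: sigma = 304000 / 0.0037 = 8.216 × 10⁷ Pa = 82.16 MPa
  Case 4: sigma = 108000 / 0.00072 = 1.5 × 10⁸ Pa = 150 MPa
Ordering: 150 MPa (case 4) > 115.9 MPa (case 1) > 82.16 MPa (case 3) > 37.24 MPa (case 2)
Final answer: 4, 1, 3, 2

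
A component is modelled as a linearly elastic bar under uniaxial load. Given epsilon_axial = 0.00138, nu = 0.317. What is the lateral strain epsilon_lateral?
Model: a linearly elastic bar under uniaxial load, so epsilon_lateral = -nu·epsilon_axial.
Substitute:
  epsilon_lateral = -(0.317 × 0.00138)
  epsilon_lateral = -0.0004375
Final answer: epsilon_lateral = -0.0004375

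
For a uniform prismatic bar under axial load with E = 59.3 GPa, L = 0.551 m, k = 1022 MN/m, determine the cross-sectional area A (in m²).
Model: a uniform prismatic bar under axial load, so k = (A·E) / L.
Solve for A: A = (k·L) / E.
Convert to SI units:
  E = 59.3 GPa = 5.93 × 10¹⁰ Pa
  k = 1022 MN/m = 1.022 × 10⁹ N/m
Substitute:
  A = ((1.022 × 10⁹) × 0.551) / (5.93 × 10¹⁰)
  A = 0.009496 m²
Final answer: A = 0.009496 m²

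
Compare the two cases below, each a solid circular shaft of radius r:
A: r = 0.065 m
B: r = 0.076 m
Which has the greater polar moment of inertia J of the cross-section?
Model: a solid circular shaft of radius r, so J = (π·r^4) / 2 (SI units).
  A: J = (π × 0.065^4) / 2 = 2.804 × 10⁻⁵ m⁴
  B: J = (π × 0.076^4) / 2 = 5.241 × 10⁻⁵ m⁴
5.241 × 10⁻⁵ m⁴ > 2.804 × 10⁻⁵ m⁴, so B is larger.
Final answer: B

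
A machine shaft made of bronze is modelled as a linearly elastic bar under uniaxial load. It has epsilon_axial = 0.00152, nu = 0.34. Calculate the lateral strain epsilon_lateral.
Model: a linearly elastic bar under uniaxial load, so epsilon_lateral = -nu·epsilon_axial.
Substitute:
  epsilon_lateral = -(0.34 × 0.00152)
  epsilon_lateral = -0.0005168
Final answer: epsilon_lateral = -0.0005168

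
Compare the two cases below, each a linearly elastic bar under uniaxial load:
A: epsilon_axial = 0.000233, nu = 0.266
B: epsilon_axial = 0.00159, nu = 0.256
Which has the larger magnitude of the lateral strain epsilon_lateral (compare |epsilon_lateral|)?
Model: a linearly elastic bar under uniaxial load, so epsilon_lateral = -nu·epsilon_axial (SI units).
  A: epsilon_lateral = -(0.266 × 0.000233) = -6.198 × 10⁻⁵
  B: epsilon_lateral = -(0.256 × 0.00159) = -0.000407
|epsilon_lateral|: A = 6.198 × 10⁻⁵, B = 0.000407, so B is larger in magnitude.
Final answer: B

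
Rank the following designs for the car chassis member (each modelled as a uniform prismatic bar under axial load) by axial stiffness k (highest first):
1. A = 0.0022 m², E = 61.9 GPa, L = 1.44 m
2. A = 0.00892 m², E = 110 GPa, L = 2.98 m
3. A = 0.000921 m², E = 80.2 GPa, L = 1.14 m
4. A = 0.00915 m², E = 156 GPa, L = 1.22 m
Model: a uniform prismatic bar under axial load, so k = (A·E) / L (SI units).
  Case 1: k = (0.0022 × (6.19 × 10¹⁰)) / 1.44 = 9.457 × 10⁷ N/m = 94.57 MN/m
  Case 2: k = (0.00892 × (1.1 × 10¹¹)) / 2.98 = 3.293 × 10⁸ N/m = 329.3 MN/m
  Case 3: k = (0.000921 × (8.02 × 10¹⁰)) / 1.14 = 6.479 × 10⁷ N/m = 64.79 MN/m
  Case 4: k = (0.00915 × (1.56 × 10¹¹)) / 1.22 = 1.17 × 10⁹ N/m = 1170 MN/m
Ordering: 1170 MN/m (case 4) > 329.3 MN/m (case 2) > 94.57 MN/m (case 1) > 64.79 MN/m (case 3)
Final answer: 4, 2, 1, 3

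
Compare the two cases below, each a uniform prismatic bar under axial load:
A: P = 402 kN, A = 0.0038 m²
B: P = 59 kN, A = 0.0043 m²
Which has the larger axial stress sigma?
Model: a uniform prismatic bar under axial load, so sigma = P / A (SI units).
  A: sigma = 402000 / 0.0038 = 1.058 × 10⁸ Pa = 105.8 MPa
  B: sigma = 59000 / 0.0043 = 1.372 × 10⁷ Pa = 13.72 MPa
105.8 MPa > 13.72 MPa, so A is larger.
Final answer: A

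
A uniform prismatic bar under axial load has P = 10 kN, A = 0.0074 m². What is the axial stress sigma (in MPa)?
Model: a uniform prismatic bar under axial load, so sigma = P / A.
Convert to SI units:
  P = 10 kN = 10000 N
Substitute:
  sigma = 10000 / 0.0074
  sigma = 1.351 × 10⁶ Pa
Convert: sigma = 1.351 × 10⁶ Pa = 1.351 MPa
Final answer: sigma = 1.351 MPa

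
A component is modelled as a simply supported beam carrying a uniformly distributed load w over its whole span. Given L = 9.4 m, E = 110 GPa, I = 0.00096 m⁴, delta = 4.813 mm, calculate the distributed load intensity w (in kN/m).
Model: a simply supported beam carrying a uniformly distributed load w over its whole span, so delta = (5·w·L^4) / (384·E·I).
Solve for w: w = (384·delta·E·I) / (5·L^4).
Convert to SI units:
  E = 110 GPa = 1.1 × 10¹¹ Pa
  delta = 4.813 mm = 0.004813 m
Substitute:
  w = (384 × 0.004813 × (1.1 × 10¹¹) × 0.00096) / (5 × 9.4^4)
  w = 5000 N/m
Convert: w = 5000 N/m = 5 kN/m
Final answer: w = 5 kN/m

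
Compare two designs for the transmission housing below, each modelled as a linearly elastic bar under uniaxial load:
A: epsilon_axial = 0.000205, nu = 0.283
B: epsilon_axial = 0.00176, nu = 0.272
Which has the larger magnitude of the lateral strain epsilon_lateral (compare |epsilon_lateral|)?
Model: a linearly elastic bar under uniaxial load, so epsilon_lateral = -nu·epsilon_axial (SI units).
  A: epsilon_lateral = -(0.283 × 0.000205) = -5.801 × 10⁻⁵
  B: epsilon_lateral = -(0.272 × 0.00176) = -0.0004787
|epsilon_lateral|: A = 5.801 × 10⁻⁵, B = 0.0004787, so B is larger in magnitude.
Final answer: B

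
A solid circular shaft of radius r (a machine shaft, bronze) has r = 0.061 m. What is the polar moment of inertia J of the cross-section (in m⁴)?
Model: a solid circular shaft of radius r, so J = (π·r^4) / 2.
Substitute:
  J = (π × 0.061^4) / 2
  J = 2.175 × 10⁻⁵ m⁴
Final answer: J = 2.175 × 10⁻⁵ m⁴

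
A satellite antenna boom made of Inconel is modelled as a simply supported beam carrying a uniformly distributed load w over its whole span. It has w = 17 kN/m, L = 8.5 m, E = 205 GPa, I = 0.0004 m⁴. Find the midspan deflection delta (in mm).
Model: a simply supported beam carrying a uniformly distributed load w over its whole span, so delta = (5·w·L^4) / (384·E·I).
Convert to SI units:
  w = 17 kN/m = 17000 N/m
  E = 205 GPa = 2.05 × 10¹¹ Pa
Substitute:
  delta = (5 × 17000 × 8.5^4) / (384 × (2.05 × 10¹¹) × 0.0004)
  delta = 0.01409 m
Convert: delta = 0.01409 m = 14.09 mm
Final answer: delta = 14.09 mm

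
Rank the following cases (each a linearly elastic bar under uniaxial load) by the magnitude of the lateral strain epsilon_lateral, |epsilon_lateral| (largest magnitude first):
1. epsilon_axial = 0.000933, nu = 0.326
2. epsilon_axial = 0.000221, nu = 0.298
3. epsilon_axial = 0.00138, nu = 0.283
Model: a linearly elastic bar under uniaxial load, so epsilon_lateral = -nu·epsilon_axial (SI units).
  Case 1: epsilon_lateral = -(0.326 × 0.000933) = -0.0003042
  Case 2: epsilon_lateral = -(0.298 × 0.000221) = -6.586 × 10⁻⁵
  Case 3: epsilon_lateral = -(0.283 × 0.00138) = -0.0003905
Ordering by |epsilon_lateral|: 0.0003905 (case 3) > 0.0003042 (case 1) > 6.586 × 10⁻⁵ (case 2)
Final answer: 3, 1, 2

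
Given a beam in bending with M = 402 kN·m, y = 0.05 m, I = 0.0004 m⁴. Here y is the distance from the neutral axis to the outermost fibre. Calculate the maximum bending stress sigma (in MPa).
Model: a beam in bending, so sigma = (M·y) / I.
Convert to SI units:
  M = 402 kN·m = 402000 N·m
Substitute:
  sigma = (402000 × 0.05) / 0.0004
  sigma = 5.025 × 10⁷ Pa
Convert: sigma = 5.025 × 10⁷ Pa = 50.25 MPa
Final answer: sigma = 50.25 MPa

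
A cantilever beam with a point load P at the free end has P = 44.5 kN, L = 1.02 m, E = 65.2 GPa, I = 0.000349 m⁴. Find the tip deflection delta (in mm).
Model: a cantilever beam with a point load P at the free end, so delta = (P·L^3) / (3·E·I).
Convert to SI units:
  P = 44.5 kN = 44500 N
  E = 65.2 GPa = 6.52 × 10¹⁰ Pa
Substitute:
  delta = (44500 × 1.02^3) / (3 × (6.52 × 10¹⁰) × 0.000349)
  delta = 0.0006918 m
Convert: delta = 0.0006918 m = 0.6918 mm
Final answer: delta = 0.6918 mm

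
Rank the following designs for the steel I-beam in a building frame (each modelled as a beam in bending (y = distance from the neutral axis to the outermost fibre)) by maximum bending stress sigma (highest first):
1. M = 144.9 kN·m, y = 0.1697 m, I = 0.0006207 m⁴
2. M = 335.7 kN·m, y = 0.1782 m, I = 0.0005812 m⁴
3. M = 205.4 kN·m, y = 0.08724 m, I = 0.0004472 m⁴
Model: a beam in bending (y = distance from the neutral axis to the outermost fibre), so sigma = (M·y) / I (SI units).
  Case 1: sigma = (144900 × 0.1697) / 0.0006207 = 3.962 × 10⁷ Pa = 39.62 MPa
  Case 2: sigma = (335700 × 0.1782) / 0.0005812 = 1.029 × 10⁸ Pa = 102.9 MPa
  Case 3: sigma = (205400 × 0.08724) / 0.0004472 = 4.007 × 10⁷ Pa = 40.07 MPa
Ordering: 102.9 MPa (case 2) > 40.07 MPa (case 3) > 39.62 MPa (case 1)
Final answer: 2, 3, 1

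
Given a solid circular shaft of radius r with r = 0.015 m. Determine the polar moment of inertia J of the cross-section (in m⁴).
Model: a solid circular shaft of radius r, so J = (π·r^4) / 2.
Substitute:
  J = (π × 0.015^4) / 2
  J = 7.952 × 10⁻⁸ m⁴
Final answer: J = 7.952 × 10⁻⁸ m⁴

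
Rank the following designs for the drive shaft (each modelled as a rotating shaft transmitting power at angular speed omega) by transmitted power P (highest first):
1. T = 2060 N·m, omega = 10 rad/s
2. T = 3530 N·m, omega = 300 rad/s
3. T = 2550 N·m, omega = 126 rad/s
Model: a rotating shaft transmitting power at angular speed omega, so P = T·omega (SI units).
  Case 1: P = 2060 × 10 = 20600 W = 20.6 kW
  Case 2: P = 3530 × 300 = 1.059 × 10⁶ W = 1059 kW
  Case 3: P = 2550 × 126 = 321300 W = 321.3 kW
Ordering: 1059 kW (case 2) > 321.3 kW (case 3) > 20.6 kW (case 1)
Final answer: 2, 3, 1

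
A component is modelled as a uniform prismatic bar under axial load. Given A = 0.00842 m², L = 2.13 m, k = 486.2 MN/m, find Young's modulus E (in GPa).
Model: a uniform prismatic bar under axial load, so k = (A·E) / L.
Solve for E: E = (k·L) / A.
Convert to SI units:
  k = 486.2 MN/m = 4.862 × 10⁸ N/m
Substitute:
  E = ((4.862 × 10⁸) × 2.13) / 0.00842
  E = 1.23 × 10¹¹ Pa
Convert: E = 1.23 × 10¹¹ Pa = 123 GPa
Final answer: E = 123 GPa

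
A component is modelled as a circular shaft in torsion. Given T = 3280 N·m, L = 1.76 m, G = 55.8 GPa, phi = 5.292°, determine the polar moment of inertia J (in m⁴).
Model: a circular shaft in torsion, so phi = (T·L) / (G·J).
Solve for J: J = (T·L) / (phi·G).
Convert to SI units:
  G = 55.8 GPa = 5.58 × 10¹⁰ Pa
  phi = 5.292° = 0.09236 rad
Substitute:
  J = (3280 × 1.76) / (0.09236 × (5.58 × 10¹⁰))
  J = 1.12 × 10⁻⁶ m⁴
Final answer: J = 1.12 × 10⁻⁶ m⁴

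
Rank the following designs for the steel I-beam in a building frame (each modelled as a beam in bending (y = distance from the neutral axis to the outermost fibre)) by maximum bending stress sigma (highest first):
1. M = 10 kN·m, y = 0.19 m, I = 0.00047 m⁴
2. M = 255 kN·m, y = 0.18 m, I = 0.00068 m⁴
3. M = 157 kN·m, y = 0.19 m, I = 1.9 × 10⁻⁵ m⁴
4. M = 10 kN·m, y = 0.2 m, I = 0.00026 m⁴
Model: a beam in bending (y = distance from the neutral axis to the outermost fibre), so sigma = (M·y) / I (SI units).
  Case 1: sigma = (10000 × 0.19) / 0.00047 = 4.043 × 10⁶ Pa = 4.043 MPa
  Case 2: sigma = (255000 × 0.18) / 0.00068 = 6.75 × 10⁷ Pa = 67.5 MPa
  Case 3: sigma = (157000 × 0.19) / (1.9 × 10⁻⁵) = 1.57 × 10⁹ Pa = 1570 MPa
  Case 4: sigma = (10000 × 0.2) / 0.00026 = 7.692 × 10⁶ Pa = 7.692 MPa
Ordering: 1570 MPa (case 3) > 67.5 MPa (case 2) > 7.692 MPa (case 4) > 4.043 MPa (case 1)
Final answer: 3, 2, 4, 1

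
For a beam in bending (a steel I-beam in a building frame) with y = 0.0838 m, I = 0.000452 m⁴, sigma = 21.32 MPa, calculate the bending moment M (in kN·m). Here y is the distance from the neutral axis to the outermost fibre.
Model: a beam in bending, so sigma = (M·y) / I.
Solve for M: M = (sigma·I) / y.
Convert to SI units:
  sigma = 21.32 MPa = 2.132 × 10⁷ Pa
Substitute:
  M = ((2.132 × 10⁷) × 0.000452) / 0.0838
  M = 115000 N·m
Convert: M = 115000 N·m = 115 kN·m
Final answer: M = 115 kN·m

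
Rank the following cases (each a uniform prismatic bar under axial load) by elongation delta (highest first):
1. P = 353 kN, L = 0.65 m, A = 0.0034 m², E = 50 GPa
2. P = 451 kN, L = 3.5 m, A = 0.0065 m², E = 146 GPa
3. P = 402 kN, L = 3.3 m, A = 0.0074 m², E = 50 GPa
Model: a uniform prismatic bar under axial load, so delta = (P·L) / (A·E) (SI units).
  Case 1: delta = (353000 × 0.65) / (0.0034 × (5 × 10¹⁰)) = 0.00135 m = 1.35 mm
  Case 2: delta = (451000 × 3.5) / (0.0065 × (1.46 × 10¹¹)) = 0.001663 m = 1.663 mm
  Case 3: delta = (402000 × 3.3) / (0.0074 × (5 × 10¹⁰)) = 0.003585 m = 3.585 mm
Ordering: 3.585 mm (case 3) > 1.663 mm (case 2) > 1.35 mm (case 1)
Final answer: 3, 2, 1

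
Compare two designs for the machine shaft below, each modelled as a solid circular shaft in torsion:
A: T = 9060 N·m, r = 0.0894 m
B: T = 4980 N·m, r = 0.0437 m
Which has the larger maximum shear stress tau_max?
Model: a solid circular shaft in torsion, so tau_max = (2·T) / (π·r^3) (SI units).
  A: tau_max = (2 × 9060) / (π × 0.0894^3) = 8.072 × 10⁶ Pa = 8.072 MPa
  B: tau_max = (2 × 4980) / (π × 0.0437^3) = 3.799 × 10⁷ Pa = 37.99 MPa
37.99 MPa > 8.072 MPa, so B is larger.
Final answer: B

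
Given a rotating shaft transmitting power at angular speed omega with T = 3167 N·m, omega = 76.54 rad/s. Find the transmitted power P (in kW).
Model: a rotating shaft transmitting power at angular speed omega, so P = T·omega.
Substitute:
  P = 3167 × 76.54
  P = 242400 W
Convert: P = 242400 W = 242.4 kW
Final answer: P = 242.4 kW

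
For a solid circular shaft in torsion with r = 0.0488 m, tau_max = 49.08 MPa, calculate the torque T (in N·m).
Model: a solid circular shaft in torsion, so tau_max = (2·T) / (π·r^3).
Solve for T: T = (π·tau_max·r^3) / 2.
Convert to SI units:
  tau_max = 49.08 MPa = 4.908 × 10⁷ Pa
Substitute:
  T = (π × (4.908 × 10⁷) × 0.0488^3) / 2
  T = 8960 N·m
Final answer: T = 8960 N·m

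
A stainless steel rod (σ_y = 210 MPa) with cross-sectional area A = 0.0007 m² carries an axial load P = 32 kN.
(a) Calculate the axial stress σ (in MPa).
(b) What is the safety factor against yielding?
(a) Axial stress σ = P/A. Convert P = 32 kN = 32000 N.
  σ = 32000 / 0.0007 = 4.571 × 10⁷ Pa = 45.71 MPa
(b) Safety factor SF = σ_y/σ = 210 / 45.71 = 4.594
Final answer: (a) σ = 45.71 MPa, (b) SF = 4.594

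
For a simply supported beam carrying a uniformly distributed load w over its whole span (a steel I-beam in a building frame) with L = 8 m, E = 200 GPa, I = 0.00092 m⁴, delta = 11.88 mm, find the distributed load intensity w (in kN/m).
Model: a simply supported beam carrying a uniformly distributed load w over its whole span, so delta = (5·w·L^4) / (384·E·I).
Solve for w: w = (384·delta·E·I) / (5·L^4).
Convert to SI units:
  E = 200 GPa = 2 × 10¹¹ Pa
  delta = 11.88 mm = 0.01188 m
Substitute:
  w = (384 × 0.01188 × (2 × 10¹¹) × 0.00092) / (5 × 8^4)
  w = 40990 N/m
Convert: w = 40990 N/m = 40.99 kN/m
Final answer: w = 40.99 kN/m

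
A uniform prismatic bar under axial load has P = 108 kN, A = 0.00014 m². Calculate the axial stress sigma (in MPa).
Model: a uniform prismatic bar under axial load, so sigma = P / A.
Convert to SI units:
  P = 108 kN = 108000 N
Substitute:
  sigma = 108000 / 0.00014
  sigma = 7.714 × 10⁸ Pa
Convert: sigma = 7.714 × 10⁸ Pa = 771.4 MPa
Final answer: sigma = 771.4 MPa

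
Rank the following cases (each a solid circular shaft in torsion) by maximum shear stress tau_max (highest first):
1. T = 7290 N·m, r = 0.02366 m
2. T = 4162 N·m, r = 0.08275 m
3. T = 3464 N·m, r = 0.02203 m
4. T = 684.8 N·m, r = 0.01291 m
Model: a solid circular shaft in torsion, so tau_max = (2·T) / (π·r^3) (SI units).
  Case 1: tau_max = (2 × 7290) / (π × 0.02366^3) = 3.504 × 10⁸ Pa = 350.4 MPa
  Case 2: tau_max = (2 × 4162) / (π × 0.08275^3) = 4.676 × 10⁶ Pa = 4.676 MPa
  Case 3: tau_max = (2 × 3464) / (π × 0.02203^3) = 2.063 × 10⁸ Pa = 206.3 MPa
  Case 4: tau_max = (2 × 684.8) / (π × 0.01291^3) = 2.026 × 10⁸ Pa = 202.6 MPa
Ordering: 350.4 MPa (case 1) > 206.3 MPa (case 3) > 202.6 MPa (case 4) > 4.676 MPa (case 2)
Final answer: 1, 3, 4, 2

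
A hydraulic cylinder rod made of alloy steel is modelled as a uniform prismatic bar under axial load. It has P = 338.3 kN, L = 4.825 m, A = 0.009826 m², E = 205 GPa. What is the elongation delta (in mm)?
Model: a uniform prismatic bar under axial load, so delta = (P·L) / (A·E).
Convert to SI units:
  P = 338.3 kN = 338300 N
  E = 205 GPa = 2.05 × 10¹¹ Pa
Substitute:
  delta = (338300 × 4.825) / (0.009826 × (2.05 × 10¹¹))
  delta = 0.0008103 m
Convert: delta = 0.0008103 m = 0.8103 mm
Final answer: delta = 0.8103 mm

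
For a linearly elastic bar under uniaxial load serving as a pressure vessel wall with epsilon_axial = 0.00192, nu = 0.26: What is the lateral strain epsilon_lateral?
Model: a linearly elastic bar under uniaxial load, so epsilon_lateral = -nu·epsilon_axial.
Substitute:
  epsilon_lateral = -(0.26 × 0.00192)
  epsilon_lateral = -0.0004992
Final answer: epsilon_lateral = -0.0004992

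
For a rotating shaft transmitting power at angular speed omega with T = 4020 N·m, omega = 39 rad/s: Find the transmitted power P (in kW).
Model: a rotating shaft transmitting power at angular speed omega, so P = T·omega.
Substitute:
  P = 4020 × 39
  P = 156800 W
Convert: P = 156800 W = 156.8 kW
Final answer: P = 156.8 kW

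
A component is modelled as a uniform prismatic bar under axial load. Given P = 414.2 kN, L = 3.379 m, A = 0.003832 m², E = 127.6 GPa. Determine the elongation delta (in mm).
Model: a uniform prismatic bar under axial load, so delta = (P·L) / (A·E).
Convert to SI units:
  P = 414.2 kN = 414200 N
  E = 127.6 GPa = 1.276 × 10¹¹ Pa
Substitute:
  delta = (414200 × 3.379) / (0.003832 × (1.276 × 10¹¹))
  delta = 0.002862 m
Convert: delta = 0.002862 m = 2.862 mm
Final answer: delta = 2.862 mm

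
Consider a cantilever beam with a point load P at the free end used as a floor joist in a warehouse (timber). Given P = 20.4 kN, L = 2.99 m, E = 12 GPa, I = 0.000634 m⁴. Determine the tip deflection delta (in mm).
Model: a cantilever beam with a point load P at the free end, so delta = (P·L^3) / (3·E·I).
Convert to SI units:
  P = 20.4 kN = 20400 N
  E = 12 GPa = 1.2 × 10¹⁰ Pa
Substitute:
  delta = (20400 × 2.99^3) / (3 × (1.2 × 10¹⁰) × 0.000634)
  delta = 0.02389 m
Convert: delta = 0.02389 m = 23.89 mm
Final answer: delta = 23.89 mm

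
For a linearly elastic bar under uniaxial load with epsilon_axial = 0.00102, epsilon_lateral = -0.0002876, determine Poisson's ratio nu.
Model: a linearly elastic bar under uniaxial load, so epsilon_lateral = -nu·epsilon_axial.
Solve for nu: nu = -epsilon_lateral / epsilon_axial.
Substitute:
  nu = -(-0.0002876) / 0.00102
  nu = 0.282
Final answer: nu = 0.282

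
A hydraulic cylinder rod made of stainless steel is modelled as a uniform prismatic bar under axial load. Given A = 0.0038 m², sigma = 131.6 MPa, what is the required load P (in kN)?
Model: a uniform prismatic bar under axial load, so sigma = P / A.
Solve for P: P = sigma·A.
Convert to SI units:
  sigma = 131.6 MPa = 1.316 × 10⁸ Pa
Substitute:
  P = (1.316 × 10⁸) × 0.0038
  P = 500100 N
Convert: P = 500100 N = 500.1 kN
Final answer: P = 500.1 kN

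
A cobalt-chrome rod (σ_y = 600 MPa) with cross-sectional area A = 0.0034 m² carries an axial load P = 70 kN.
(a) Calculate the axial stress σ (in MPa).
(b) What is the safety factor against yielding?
(a) Axial stress σ = P/A. Convert P = 70 kN = 70000 N.
  σ = 70000 / 0.0034 = 2.059 × 10⁷ Pa = 20.59 MPa
(b) Safety factor SF = σ_y/σ = 600 / 20.59 = 29.14
Final answer: (a) σ = 20.59 MPa, (b) SF = 29.14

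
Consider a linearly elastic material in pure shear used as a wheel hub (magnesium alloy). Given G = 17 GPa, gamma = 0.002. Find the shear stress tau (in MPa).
Model: a linearly elastic material in pure shear, so tau = G·gamma.
Convert to SI units:
  G = 17 GPa = 1.7 × 10¹⁰ Pa
Substitute:
  tau = (1.7 × 10¹⁰) × 0.002
  tau = 3.4 × 10⁷ Pa
Convert: tau = 3.4 × 10⁷ Pa = 34 MPa
Final answer: tau = 34 MPa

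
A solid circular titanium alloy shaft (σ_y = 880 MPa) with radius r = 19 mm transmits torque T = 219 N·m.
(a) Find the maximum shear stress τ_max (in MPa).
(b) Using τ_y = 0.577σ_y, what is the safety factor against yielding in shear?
(a) For a solid circular shaft, τ_max = T·r/J with J = π·r^4/2, i.e. τ_max = 2·T / (π·r^3). Convert r = 19 mm = 0.019 m.
  τ_max = (2 × 219) / (π × 0.019^3) = 2.033 × 10⁷ Pa = 20.33 MPa
(b) τ_y = 0.577 × 880 = 507.76 MPa
  SF = τ_y/τ_max = 507.76 / 20.33 = 24.98
Final answer: (a) τ_max = 20.33 MPa, (b) SF = 24.98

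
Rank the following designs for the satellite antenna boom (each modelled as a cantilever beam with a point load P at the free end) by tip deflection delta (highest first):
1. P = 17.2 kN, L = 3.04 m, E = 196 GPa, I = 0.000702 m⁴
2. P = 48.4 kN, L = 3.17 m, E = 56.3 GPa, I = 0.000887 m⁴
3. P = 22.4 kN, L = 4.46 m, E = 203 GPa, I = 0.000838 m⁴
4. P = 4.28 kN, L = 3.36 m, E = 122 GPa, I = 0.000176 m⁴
Model: a cantilever beam with a point load P at the free end, so delta = (P·L^3) / (3·E·I) (SI units).
  Case 1: delta = (17200 × 3.04^3) / (3 × (1.96 × 10¹¹) × 0.000702) = 0.001171 m = 1.171 mm
  Case 2: delta = (48400 × 3.17^3) / (3 × (5.63 × 10¹⁰) × 0.000887) = 0.01029 m = 10.29 mm
  Case 3: delta = (22400 × 4.46^3) / (3 × (2.03 × 10¹¹) × 0.000838) = 0.003894 m = 3.894 mm
  Case 4: delta = (4280 × 3.36^3) / (3 × (1.22 × 10¹¹) × 0.000176) = 0.00252 m = 2.52 mm
Ordering: 10.29 mm (case 2) > 3.894 mm (case 3) > 2.52 mm (case 4) > 1.171 mm (case 1)
Final answer: 2, 3, 4, 1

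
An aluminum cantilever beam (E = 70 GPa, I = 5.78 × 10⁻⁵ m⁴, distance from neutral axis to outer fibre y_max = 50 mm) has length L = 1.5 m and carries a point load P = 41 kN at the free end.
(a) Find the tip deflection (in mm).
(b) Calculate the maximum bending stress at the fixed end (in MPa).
(a) Tip deflection of a cantilever with an end point load: δ = P·L^3 / (3·E·I). Convert P = 41 kN = 41000 N, E = 70 GPa = 7 × 10¹⁰ Pa.
  δ = (41000 × 1.5^3) / (3 × (7 × 10¹⁰) × (5.78 × 10⁻⁵)) = 0.0114 m = 11.4 mm
(b) Maximum bending moment at the fixed end: M = P·L = 41000 × 1.5 = 61500 N·m. Convert y_max = 50 mm = 0.05 m.
  σ = M·y_max / I = (61500 × 0.05) / (5.78 × 10⁻⁵) = 5.32 × 10⁷ Pa = 53.2 MPa
Final answer: (a) δ = 11.4 mm, (b) σ = 53.2 MPa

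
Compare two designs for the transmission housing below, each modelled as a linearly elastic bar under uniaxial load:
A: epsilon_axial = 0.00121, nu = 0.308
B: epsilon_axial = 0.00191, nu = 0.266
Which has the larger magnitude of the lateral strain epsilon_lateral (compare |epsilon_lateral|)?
Model: a linearly elastic bar under uniaxial load, so epsilon_lateral = -nu·epsilon_axial (SI units).
  A: epsilon_lateral = -(0.308 × 0.00121) = -0.0003727
  B: epsilon_lateral = -(0.266 × 0.00191) = -0.0005081
|epsilon_lateral|: A = 0.0003727, B = 0.0005081, so B is larger in magnitude.
Final answer: B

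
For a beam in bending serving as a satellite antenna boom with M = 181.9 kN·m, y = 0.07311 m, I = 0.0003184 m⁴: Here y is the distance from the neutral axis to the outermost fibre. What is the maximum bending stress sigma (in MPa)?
Model: a beam in bending, so sigma = (M·y) / I.
Convert to SI units:
  M = 181.9 kN·m = 181900 N·m
Substitute:
  sigma = (181900 × 0.07311) / 0.0003184
  sigma = 4.177 × 10⁷ Pa
Convert: sigma = 4.177 × 10⁷ Pa = 41.77 MPa
Final answer: sigma = 41.77 MPa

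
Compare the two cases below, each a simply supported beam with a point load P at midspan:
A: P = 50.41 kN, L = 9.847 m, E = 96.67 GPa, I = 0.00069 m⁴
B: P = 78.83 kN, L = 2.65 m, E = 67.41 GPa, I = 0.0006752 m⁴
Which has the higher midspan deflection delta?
Model: a simply supported beam with a point load P at midspan, so delta = (P·L^3) / (48·E·I) (SI units).
  A: delta = (50410 × 9.847^3) / (48 × (9.667 × 10¹⁰) × 0.00069) = 0.01503 m = 15.03 mm
  B: delta = (78830 × 2.65^3) / (48 × (6.741 × 10¹⁰) × 0.0006752) = 0.0006715 m = 0.6715 mm
15.03 mm > 0.6715 mm, so A is larger.
Final answer: A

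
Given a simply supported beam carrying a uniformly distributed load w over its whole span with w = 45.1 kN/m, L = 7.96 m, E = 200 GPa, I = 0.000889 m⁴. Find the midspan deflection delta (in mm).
Model: a simply supported beam carrying a uniformly distributed load w over its whole span, so delta = (5·w·L^4) / (384·E·I).
Convert to SI units:
  w = 45.1 kN/m = 45100 N/m
  E = 200 GPa = 2 × 10¹¹ Pa
Substitute:
  delta = (5 × 45100 × 7.96^4) / (384 × (2 × 10¹¹) × 0.000889)
  delta = 0.01326 m
Convert: delta = 0.01326 m = 13.26 mm
Final answer: delta = 13.26 mm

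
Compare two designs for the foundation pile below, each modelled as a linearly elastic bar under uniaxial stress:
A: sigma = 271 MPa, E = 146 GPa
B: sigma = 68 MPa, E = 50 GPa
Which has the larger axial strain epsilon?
Model: a linearly elastic bar under uniaxial stress, so epsilon = sigma / E (SI units).
  A: epsilon = (2.71 × 10⁸) / (1.46 × 10¹¹) = 0.001856
  B: epsilon = (6.8 × 10⁷) / (5 × 10¹⁰) = 0.00136
0.001856 > 0.00136, so A is larger.
Final answer: A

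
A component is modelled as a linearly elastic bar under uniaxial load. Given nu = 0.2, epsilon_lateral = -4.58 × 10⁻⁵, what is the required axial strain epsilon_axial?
Model: a linearly elastic bar under uniaxial load, so epsilon_lateral = -nu·epsilon_axial.
Solve for epsilon_axial: epsilon_axial = -epsilon_lateral / nu.
Substitute:
  epsilon_axial = -(-4.58 × 10⁻⁵) / 0.2
  epsilon_axial = 0.000229
Final answer: epsilon_axial = 0.000229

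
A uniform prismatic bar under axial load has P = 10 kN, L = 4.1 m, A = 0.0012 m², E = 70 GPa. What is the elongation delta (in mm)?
Model: a uniform prismatic bar under axial load, so delta = (P·L) / (A·E).
Convert to SI units:
  P = 10 kN = 10000 N
  E = 70 GPa = 7 × 10¹⁰ Pa
Substitute:
  delta = (10000 × 4.1) / (0.0012 × (7 × 10¹⁰))
  delta = 0.0004881 m
Convert: delta = 0.0004881 m = 0.4881 mm
Final answer: delta = 0.4881 mm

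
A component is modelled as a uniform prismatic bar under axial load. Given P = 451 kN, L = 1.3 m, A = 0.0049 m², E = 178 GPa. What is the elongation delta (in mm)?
Model: a uniform prismatic bar under axial load, so delta = (P·L) / (A·E).
Convert to SI units:
  P = 451 kN = 451000 N
  E = 178 GPa = 1.78 × 10¹¹ Pa
Substitute:
  delta = (451000 × 1.3) / (0.0049 × (1.78 × 10¹¹))
  delta = 0.0006722 m
Convert: delta = 0.0006722 m = 0.6722 mm
Final answer: delta = 0.6722 mm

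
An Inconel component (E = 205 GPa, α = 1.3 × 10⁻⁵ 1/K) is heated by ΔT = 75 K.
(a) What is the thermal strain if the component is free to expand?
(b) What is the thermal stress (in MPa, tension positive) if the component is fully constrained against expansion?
(a) Free thermal strain ε_th = α·ΔT = (1.3 × 10⁻⁵) × 75 = 0.000975
(b) Fully constrained, the expansion is suppressed, so σ = -E·α·ΔT. Convert E = 205 GPa = 2.05 × 10¹¹ Pa.
  σ = -(2.05 × 10¹¹) × (1.3 × 10⁻⁵) × 75 = -1.999 × 10⁸ Pa = -199.9 MPa (compressive)
Final answer: (a) ε_th = 0.000975, (b) σ = -199.9 MPa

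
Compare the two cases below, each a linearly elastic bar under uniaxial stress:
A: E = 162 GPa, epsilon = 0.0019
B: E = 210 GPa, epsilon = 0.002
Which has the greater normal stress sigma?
Model: a linearly elastic bar under uniaxial stress, so sigma = E·epsilon (SI units).
  A: sigma = (1.62 × 10¹¹) × 0.0019 = 3.078 × 10⁸ Pa = 307.8 MPa
  B: sigma = (2.1 × 10¹¹) × 0.002 = 4.2 × 10⁸ Pa = 420 MPa
420 MPa > 307.8 MPa, so B is larger.
Final answer: B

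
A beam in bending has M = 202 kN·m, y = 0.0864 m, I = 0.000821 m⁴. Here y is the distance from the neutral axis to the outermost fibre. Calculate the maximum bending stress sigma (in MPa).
Model: a beam in bending, so sigma = (M·y) / I.
Convert to SI units:
  M = 202 kN·m = 202000 N·m
Substitute:
  sigma = (202000 × 0.0864) / 0.000821
  sigma = 2.126 × 10⁷ Pa
Convert: sigma = 2.126 × 10⁷ Pa = 21.26 MPa
Final answer: sigma = 21.26 MPa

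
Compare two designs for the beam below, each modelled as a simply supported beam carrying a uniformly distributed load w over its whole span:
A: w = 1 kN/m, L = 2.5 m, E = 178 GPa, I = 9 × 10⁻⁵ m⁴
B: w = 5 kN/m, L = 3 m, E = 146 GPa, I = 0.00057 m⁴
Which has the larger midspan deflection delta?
Model: a simply supported beam carrying a uniformly distributed load w over its whole span, so delta = (5·w·L^4) / (384·E·I) (SI units).
  A: delta = (5 × 1000 × 2.5^4) / (384 × (1.78 × 10¹¹) × (9 × 10⁻⁵)) = 3.175 × 10⁻⁵ m = 0.03175 mm
  B: delta = (5 × 5000 × 3^4) / (384 × (1.46 × 10¹¹) × 0.00057) = 6.337 × 10⁻⁵ m = 0.06337 mm
0.06337 mm > 0.03175 mm, so B is larger.
Final answer: B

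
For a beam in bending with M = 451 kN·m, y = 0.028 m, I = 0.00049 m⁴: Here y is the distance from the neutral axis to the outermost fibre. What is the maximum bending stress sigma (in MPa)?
Model: a beam in bending, so sigma = (M·y) / I.
Convert to SI units:
  M = 451 kN·m = 451000 N·m
Substitute:
  sigma = (451000 × 0.028) / 0.00049
  sigma = 2.577 × 10⁷ Pa
Convert: sigma = 2.577 × 10⁷ Pa = 25.77 MPa
Final answer: sigma = 25.77 MPa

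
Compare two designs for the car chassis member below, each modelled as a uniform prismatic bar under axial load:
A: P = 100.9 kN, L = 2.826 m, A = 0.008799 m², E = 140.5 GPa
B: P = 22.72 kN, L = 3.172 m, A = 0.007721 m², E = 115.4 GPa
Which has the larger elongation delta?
Model: a uniform prismatic bar under axial load, so delta = (P·L) / (A·E) (SI units).
  A: delta = (100900 × 2.826) / (0.008799 × (1.405 × 10¹¹)) = 0.0002307 m = 0.2307 mm
  B: delta = (22720 × 3.172) / (0.007721 × (1.154 × 10¹¹)) = 8.088 × 10⁻⁵ m = 0.08088 mm
0.2307 mm > 0.08088 mm, so A is larger.
Final answer: A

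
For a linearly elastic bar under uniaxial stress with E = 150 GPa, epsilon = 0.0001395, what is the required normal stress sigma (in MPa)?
Model: a linearly elastic bar under uniaxial stress, so epsilon = sigma / E.
Solve for sigma: sigma = epsilon·E.
Convert to SI units:
  E = 150 GPa = 1.5 × 10¹¹ Pa
Substitute:
  sigma = 0.0001395 × (1.5 × 10¹¹)
  sigma = 2.092 × 10⁷ Pa
Convert: sigma = 2.092 × 10⁷ Pa = 20.92 MPa
Final answer: sigma = 20.92 MPa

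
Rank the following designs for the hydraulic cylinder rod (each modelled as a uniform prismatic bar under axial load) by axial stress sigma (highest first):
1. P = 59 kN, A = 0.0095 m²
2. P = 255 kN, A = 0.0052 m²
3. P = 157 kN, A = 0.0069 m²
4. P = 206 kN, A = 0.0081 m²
Model: a uniform prismatic bar under axial load, so sigma = P / A (SI units).
  Case 1: sigma = 59000 / 0.0095 = 6.211 × 10⁶ Pa = 6.211 MPa
  Case 2: sigma = 255000 / 0.0052 = 4.904 × 10⁷ Pa = 49.04 MPa
  Case 3: sigma = 157000 / 0.0069 = 2.275 × 10⁷ Pa = 22.75 MPa
  Case 4: sigma = 206000 / 0.0081 = 2.543 × 10⁷ Pa = 25.43 MPa
Ordering: 49.04 MPa (case 2) > 25.43 MPa (case 4) > 22.75 MPa (case 3) > 6.211 MPa (case 1)
Final answer: 2, 4, 3, 1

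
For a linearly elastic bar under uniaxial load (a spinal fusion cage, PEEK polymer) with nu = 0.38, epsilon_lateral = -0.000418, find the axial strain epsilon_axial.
Model: a linearly elastic bar under uniaxial load, so epsilon_lateral = -nu·epsilon_axial.
Solve for epsilon_axial: epsilon_axial = -epsilon_lateral / nu.
Substitute:
  epsilon_axial = -(-0.000418) / 0.38
  epsilon_axial = 0.0011
Final answer: epsilon_axial = 0.0011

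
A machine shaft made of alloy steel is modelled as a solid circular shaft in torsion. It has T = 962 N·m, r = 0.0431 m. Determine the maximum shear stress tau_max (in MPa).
Model: a solid circular shaft in torsion, so tau_max = (2·T) / (π·r^3).
Substitute:
  tau_max = (2 × 962) / (π × 0.0431^3)
  tau_max = 7.649 × 10⁶ Pa
Convert: tau_max = 7.649 × 10⁶ Pa = 7.649 MPa
Final answer: tau_max = 7.649 MPa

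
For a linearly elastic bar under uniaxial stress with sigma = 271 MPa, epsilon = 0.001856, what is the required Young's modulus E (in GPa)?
Model: a linearly elastic bar under uniaxial stress, so epsilon = sigma / E.
Solve for E: E = sigma / epsilon.
Convert to SI units:
  sigma = 271 MPa = 2.71 × 10⁸ Pa
Substitute:
  E = (2.71 × 10⁸) / 0.001856
  E = 1.46 × 10¹¹ Pa
Convert: E = 1.46 × 10¹¹ Pa = 146 GPa
Final answer: E = 146 GPa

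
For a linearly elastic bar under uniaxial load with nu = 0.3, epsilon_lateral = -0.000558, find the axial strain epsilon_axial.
Model: a linearly elastic bar under uniaxial load, so epsilon_lateral = -nu·epsilon_axial.
Solve for epsilon_axial: epsilon_axial = -epsilon_lateral / nu.
Substitute:
  epsilon_axial = -(-0.000558) / 0.3
  epsilon_axial = 0.00186
Final answer: epsilon_axial = 0.00186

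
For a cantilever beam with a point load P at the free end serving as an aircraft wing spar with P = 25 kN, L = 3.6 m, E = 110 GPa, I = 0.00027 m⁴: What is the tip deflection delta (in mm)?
Model: a cantilever beam with a point load P at the free end, so delta = (P·L^3) / (3·E·I).
Convert to SI units:
  P = 25 kN = 25000 N
  E = 110 GPa = 1.1 × 10¹¹ Pa
Substitute:
  delta = (25000 × 3.6^3) / (3 × (1.1 × 10¹¹) × 0.00027)
  delta = 0.01309 m
Convert: delta = 0.01309 m = 13.09 mm
Final answer: delta = 13.09 mm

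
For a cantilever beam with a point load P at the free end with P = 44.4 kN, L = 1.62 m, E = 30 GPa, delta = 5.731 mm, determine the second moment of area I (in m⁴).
Model: a cantilever beam with a point load P at the free end, so delta = (P·L^3) / (3·E·I).
Solve for I: I = (P·L^3) / (3·delta·E).
Convert to SI units:
  P = 44.4 kN = 44400 N
  E = 30 GPa = 3 × 10¹⁰ Pa
  delta = 5.731 mm = 0.005731 m
Substitute:
  I = (44400 × 1.62^3) / (3 × 0.005731 × (3 × 10¹⁰))
  I = 0.000366 m⁴
Final answer: I = 0.000366 m⁴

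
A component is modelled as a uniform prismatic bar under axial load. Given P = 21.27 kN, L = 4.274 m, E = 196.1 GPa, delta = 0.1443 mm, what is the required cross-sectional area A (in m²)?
Model: a uniform prismatic bar under axial load, so delta = (P·L) / (A·E).
Solve for A: A = (P·L) / (delta·E).
Convert to SI units:
  P = 21.27 kN = 21270 N
  E = 196.1 GPa = 1.961 × 10¹¹ Pa
  delta = 0.1443 mm = 0.0001443 m
Substitute:
  A = (21270 × 4.274) / (0.0001443 × (1.961 × 10¹¹))
  A = 0.003213 m²
Final answer: A = 0.003213 m²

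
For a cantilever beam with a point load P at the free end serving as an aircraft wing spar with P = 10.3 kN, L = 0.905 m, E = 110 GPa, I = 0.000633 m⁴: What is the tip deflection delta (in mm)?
Model: a cantilever beam with a point load P at the free end, so delta = (P·L^3) / (3·E·I).
Convert to SI units:
  P = 10.3 kN = 10300 N
  E = 110 GPa = 1.1 × 10¹¹ Pa
Substitute:
  delta = (10300 × 0.905^3) / (3 × (1.1 × 10¹¹) × 0.000633)
  delta = 3.655 × 10⁻⁵ m
Convert: delta = 3.655 × 10⁻⁵ m = 0.03655 mm
Final answer: delta = 0.03655 mm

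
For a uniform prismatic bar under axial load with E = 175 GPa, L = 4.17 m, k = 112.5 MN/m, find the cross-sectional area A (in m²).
Model: a uniform prismatic bar under axial load, so k = (A·E) / L.
Solve for A: A = (k·L) / E.
Convert to SI units:
  E = 175 GPa = 1.75 × 10¹¹ Pa
  k = 112.5 MN/m = 1.125 × 10⁸ N/m
Substitute:
  A = ((1.125 × 10⁸) × 4.17) / (1.75 × 10¹¹)
  A = 0.002681 m²
Final answer: A = 0.002681 m²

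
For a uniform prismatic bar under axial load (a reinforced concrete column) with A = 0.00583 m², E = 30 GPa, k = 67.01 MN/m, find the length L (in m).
Model: a uniform prismatic bar under axial load, so k = (A·E) / L.
Solve for L: L = (A·E) / k.
Convert to SI units:
  E = 30 GPa = 3 × 10¹⁰ Pa
  k = 67.01 MN/m = 6.701 × 10⁷ N/m
Substitute:
  L = (0.00583 × (3 × 10¹⁰)) / (6.701 × 10⁷)
  L = 2.61 m
Final answer: L = 2.61 m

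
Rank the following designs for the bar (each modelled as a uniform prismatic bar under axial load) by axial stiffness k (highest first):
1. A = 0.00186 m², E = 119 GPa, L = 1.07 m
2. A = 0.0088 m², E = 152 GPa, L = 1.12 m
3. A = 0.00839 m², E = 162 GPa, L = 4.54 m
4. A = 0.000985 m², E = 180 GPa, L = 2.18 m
Model: a uniform prismatic bar under axial load, so k = (A·E) / L (SI units).
  Case 1: k = (0.00186 × (1.19 × 10¹¹)) / 1.07 = 2.069 × 10⁸ N/m = 206.9 MN/m
  Case 2: k = (0.0088 × (1.52 × 10¹¹)) / 1.12 = 1.194 × 10⁹ N/m = 1194 MN/m
  Case 3: k = (0.00839 × (1.62 × 10¹¹)) / 4.54 = 2.994 × 10⁸ N/m = 299.4 MN/m
  Case 4: k = (0.000985 × (1.8 × 10¹¹)) / 2.18 = 8.133 × 10⁷ N/m = 81.33 MN/m
Ordering: 1194 MN/m (case 2) > 299.4 MN/m (case 3) > 206.9 MN/m (case 1) > 81.33 MN/m (case 4)
Final answer: 2, 3, 1, 4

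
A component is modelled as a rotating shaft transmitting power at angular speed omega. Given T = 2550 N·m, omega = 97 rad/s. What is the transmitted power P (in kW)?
Model: a rotating shaft transmitting power at angular speed omega, so P = T·omega.
Substitute:
  P = 2550 × 97
  P = 247400 W
Convert: P = 247400 W = 247.4 kW
Final answer: P = 247.4 kW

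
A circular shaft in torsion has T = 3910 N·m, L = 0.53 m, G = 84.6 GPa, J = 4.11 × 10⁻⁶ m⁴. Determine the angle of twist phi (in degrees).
Model: a circular shaft in torsion, so phi = (T·L) / (G·J).
Convert to SI units:
  G = 84.6 GPa = 8.46 × 10¹⁰ Pa
Substitute:
  phi = (3910 × 0.53) / ((8.46 × 10¹⁰) × (4.11 × 10⁻⁶))
  phi = 0.00596 rad
Convert to degrees: phi = 0.00596 × 180/π = 0.3415°
Final answer: phi = 0.3415°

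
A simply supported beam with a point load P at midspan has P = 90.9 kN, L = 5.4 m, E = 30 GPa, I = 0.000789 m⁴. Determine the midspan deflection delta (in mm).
Model: a simply supported beam with a point load P at midspan, so delta = (P·L^3) / (48·E·I).
Convert to SI units:
  P = 90.9 kN = 90900 N
  E = 30 GPa = 3 × 10¹⁰ Pa
Substitute:
  delta = (90900 × 5.4^3) / (48 × (3 × 10¹⁰) × 0.000789)
  delta = 0.0126 m
Convert: delta = 0.0126 m = 12.6 mm
Final answer: delta = 12.6 mm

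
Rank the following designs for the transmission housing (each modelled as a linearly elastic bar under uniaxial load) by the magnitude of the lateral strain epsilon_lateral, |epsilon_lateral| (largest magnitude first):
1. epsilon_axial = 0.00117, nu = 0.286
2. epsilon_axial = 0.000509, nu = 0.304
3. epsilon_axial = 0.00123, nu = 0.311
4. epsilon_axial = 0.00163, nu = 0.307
Model: a linearly elastic bar under uniaxial load, so epsilon_lateral = -nu·epsilon_axial (SI units).
  Case 1: epsilon_lateral = -(0.286 × 0.00117) = -0.0003346
  Case 2: epsilon_lateral = -(0.304 × 0.000509) = -0.0001547
  Case 3: epsilon_lateral = -(0.311 × 0.00123) = -0.0003825
  Case 4: epsilon_lateral = -(0.307 × 0.00163) = -0.0005004
Ordering by |epsilon_lateral|: 0.0005004 (case 4) > 0.0003825 (case 3) > 0.0003346 (case 1) > 0.0001547 (case 2)
Final answer: 4, 3, 1, 2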